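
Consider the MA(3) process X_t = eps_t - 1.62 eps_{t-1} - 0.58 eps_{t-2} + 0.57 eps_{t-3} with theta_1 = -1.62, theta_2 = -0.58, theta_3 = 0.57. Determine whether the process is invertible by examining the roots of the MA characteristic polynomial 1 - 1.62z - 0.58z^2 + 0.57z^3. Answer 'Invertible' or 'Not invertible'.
\text{Not invertible}

The MA(q) characteristic polynomial is P(z) = 1 - 1.62z - 0.58z^2 + 0.57z^3.
Invertibility requires all roots to lie outside the unit circle, i.e. |z| > 1 for every root.
Degree 3: look for a simple real root z0 first, then factor out (1 - z/z0) and solve the remaining quadratic.
Testing z0 = 2: P(2) = 1 + (-1.62)(2) + (-0.58)(2)^2 + (0.57)(2)^3
  = 1 + (-3.24) + (-2.32) + (4.56) = 0.  So z_0 = 2 is a root, |z_0| = 2.
Divide out the factor (1 - 0.5 z) = (1 - z/z0) (since 1/z0 = 0.5):
  P(z) = (1 - 0.5 z)(1 + (-1.12) z + (-1.14) z^2)
  [check: z-coef -1.12 - (0.5) = -1.62; z^2-coef -1.14 - (0.5)(-1.12) = -0.58; z^3-coef -(0.5)(-1.14) = 0.57.]
Remaining roots from the quadratic factor 1 + (-1.12) z + (-1.14) z^2:
  Set 1 + (-1.12) z + (-1.14) z^2 = 0, i.e. a z^2 + b z + c = 0 with a = -1.14, b = -1.12, c = 1.
  Discriminant D = b^2 - 4ac = (-1.12)^2 - 4*(-1.14)*1 = 1.2544 - (-4.56) = 5.8144.
  D >= 0, so the roots are real: z = (-b +/- sqrt(D)) / (2a) = (1.12 +/- 2.411307) / (-2.28).
    z_1 = (1.12 + 2.411307) / (-2.28) = -1.5488,   |z_1| = 1.5488.
    z_2 = (1.12 - 2.411307) / (-2.28) = 0.5664,   |z_2| = 0.5664.
Moduli of all roots: 2.0000, 1.5488, 0.5664.
All moduli strictly greater than 1? No.
Verdict: Not invertible.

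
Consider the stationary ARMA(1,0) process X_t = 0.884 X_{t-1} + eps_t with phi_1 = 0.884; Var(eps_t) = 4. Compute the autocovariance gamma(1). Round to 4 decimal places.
\gamma(1) = 16.1798

Multiply the model equation by X_{t-k} and take expectations. With theta_0 = psi_0 = 1 and psi_j the MA(infinity) weights, this gives
  gamma(k) - sum_i phi_i gamma(k-i) = c_k,
  c_k = sigma^2 * sum_{j=k..q} theta_j psi_{j-k}   (c_k = 0 for k > q),
using gamma(-m) = gamma(m).
Pure AR (q = 0): c_0 = sigma^2 = 4, c_k = 0 for k >= 1.
Equations for k = 0 and k = 1 (AR order 1):
  gamma(0) = phi_1 gamma(1) + c_0
  gamma(1) = phi_1 gamma(0) + c_1
Substituting the second into the first: gamma(0) (1 - phi_1^2) = c_0 + phi_1 c_1, so
  gamma(0) = c_0 / (1 - phi_1^2) = 4 / (1 - (0.884)^2) = 4 / 0.218544 = 18.30295.
  gamma(1) = phi_1 gamma(0) = (0.884)(18.30295) = 16.179808.
Therefore gamma(1) = 16.1798 (to 4 decimal places).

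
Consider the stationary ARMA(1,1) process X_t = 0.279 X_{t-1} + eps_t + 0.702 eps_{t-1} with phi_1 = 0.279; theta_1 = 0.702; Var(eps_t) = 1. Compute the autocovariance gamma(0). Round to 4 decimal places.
\gamma(0) = 2.0436

Multiply the model equation by X_{t-k} and take expectations. With theta_0 = psi_0 = 1 and psi_j the MA(infinity) weights, this gives
  gamma(k) - sum_i phi_i gamma(k-i) = c_k,
  c_k = sigma^2 * sum_{j=k..q} theta_j psi_{j-k}   (c_k = 0 for k > q),
using gamma(-m) = gamma(m).
psi-weights needed (psi_j = theta_j + sum_i phi_i psi_{j-i}):
  psi_1 = theta_1 + phi_1 = 0.702 + (0.279) = 0.981
Right-hand sides:
  c_0 = sigma^2 (1 + theta_1 psi_1) = 1 * (1 + (0.702)(0.981)) = 1 * 1.688662 = 1.688662
  c_1 = sigma^2 theta_1 = 1 * (0.702) = 0.702
  c_2 = 0
Equations for k = 0 and k = 1 (AR order 1):
  gamma(0) = phi_1 gamma(1) + c_0
  gamma(1) = phi_1 gamma(0) + c_1
Substituting the second into the first: gamma(0) (1 - phi_1^2) = c_0 + phi_1 c_1, so
  gamma(0) = (c_0 + phi_1 c_1) / (1 - phi_1^2) = (1.688662 + (0.279)(0.702)) / (1 - (0.279)^2) = 1.88452 / 0.922159 = 2.043596.
Therefore gamma(0) = 2.0436 (to 4 decimal places).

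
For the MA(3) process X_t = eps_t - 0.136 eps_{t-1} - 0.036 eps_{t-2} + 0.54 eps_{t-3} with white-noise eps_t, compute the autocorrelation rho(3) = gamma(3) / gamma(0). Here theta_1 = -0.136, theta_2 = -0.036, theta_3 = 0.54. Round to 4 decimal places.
\rho(3) = 0.4118

For an MA(q) process with theta_0 = 1, the autocovariance is
  gamma(k) = sigma^2 * sum_{i=0..q-k} theta_i * theta_{i+k},
and rho(k) = gamma(k) / gamma(0). Sigma^2 cancels.
  numerator   = (1)*(0.54) = 0.54.
  denominator = (1)^2 + (-0.136)^2 + (-0.036)^2 + (0.54)^2 = 1.311392.
  rho(3) = 0.54 / 1.311392 = 0.4118.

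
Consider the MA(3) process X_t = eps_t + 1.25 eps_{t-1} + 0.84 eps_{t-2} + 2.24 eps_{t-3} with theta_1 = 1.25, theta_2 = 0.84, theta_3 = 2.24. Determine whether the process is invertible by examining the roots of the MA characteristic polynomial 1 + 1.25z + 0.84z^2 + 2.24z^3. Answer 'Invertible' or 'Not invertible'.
\text{Not invertible}

The MA(q) characteristic polynomial is P(z) = 1 + 1.25z + 0.84z^2 + 2.24z^3.
Invertibility requires all roots to lie outside the unit circle, i.e. |z| > 1 for every root.
Degree 3: look for a simple real root z0 first, then factor out (1 - z/z0) and solve the remaining quadratic.
Testing z0 = -0.625: P(-0.625) = 1 + (1.25)(-0.625) + (0.84)(-0.625)^2 + (2.24)(-0.625)^3
  = 1 + (-0.78125) + (0.328125) + (-0.546875) = 0.  So z_0 = -0.625 is a root, |z_0| = 0.625.
Divide out the factor (1 + 1.6 z) = (1 - z/z0) (since 1/z0 = -1.6):
  P(z) = (1 + 1.6 z)(1 + (-0.35) z + (1.4) z^2)
  [check: z-coef -0.35 - (-1.6) = 1.25; z^2-coef 1.4 - (-1.6)(-0.35) = 0.84; z^3-coef -(-1.6)(1.4) = 2.24.]
Remaining roots from the quadratic factor 1 + (-0.35) z + (1.4) z^2:
  Set 1 + (-0.35) z + (1.4) z^2 = 0, i.e. a z^2 + b z + c = 0 with a = 1.4, b = -0.35, c = 1.
  Discriminant D = b^2 - 4ac = (-0.35)^2 - 4*(1.4)*1 = 0.1225 - (5.6) = -5.4775.
  D < 0, so the roots are the complex-conjugate pair z = (-b +/- i sqrt(-D)) / (2a) = 0.125 +/- 0.8359i.
  For a conjugate pair |z|^2 = z * conj(z) = (product of roots) = c/a = 1/(1.4) = 0.714286, so |z| = sqrt(0.714286) = 0.8452 for both roots.
Moduli of all roots: 0.6250, 0.8452, 0.8452.
All moduli strictly greater than 1? No.
Verdict: Not invertible.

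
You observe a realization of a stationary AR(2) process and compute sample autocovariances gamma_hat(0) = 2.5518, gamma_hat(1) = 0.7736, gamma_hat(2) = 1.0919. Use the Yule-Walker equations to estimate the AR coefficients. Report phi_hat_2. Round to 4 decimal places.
\hat\phi_{2} = 0.3700

The Yule-Walker equations for an AR(p) process read, in matrix form,
  Gamma_p phi = r_p,   with   (Gamma_p)_{ij} = gamma(|i - j|),
                       (r_p)_i = gamma(i),   i,j = 1..p.
Substitute the sample gammas (Toeplitz matrix and right-hand side of size 2):
  Gamma_p = [[2.5518, 0.7736], [0.7736, 2.5518]]
  r_p     = [0.7736, 1.0919]
Written out:
  2.5518 phi_1 + 0.7736 phi_2 = 0.7736
  0.7736 phi_1 + 2.5518 phi_2 = 1.0919
Solve by Cramer's rule:
  det = gamma(0)^2 - gamma(1)^2 = (2.5518)^2 - (0.7736)^2 = 6.51168324 - 0.59845696 = 5.91322628
  phi_hat_1 = [gamma(1) gamma(0) - gamma(1) gamma(2)] / det = [(0.7736)(2.5518) - (0.7736)(1.0919)] / 5.91322628 = 1.12937864 / 5.91322628 = 0.191
  phi_hat_2 = [gamma(0) gamma(2) - gamma(1)^2] / det = [(2.5518)(1.0919) - (0.7736)^2] / 5.91322628 = 2.18785346 / 5.91322628 = 0.37
So phi_hat = [0.1910, 0.3700].
Therefore phi_hat_2 = 0.3700.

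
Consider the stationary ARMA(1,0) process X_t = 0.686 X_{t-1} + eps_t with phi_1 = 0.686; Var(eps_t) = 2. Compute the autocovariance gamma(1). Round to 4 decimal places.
\gamma(1) = 2.5916

Multiply the model equation by X_{t-k} and take expectations. With theta_0 = psi_0 = 1 and psi_j the MA(infinity) weights, this gives
  gamma(k) - sum_i phi_i gamma(k-i) = c_k,
  c_k = sigma^2 * sum_{j=k..q} theta_j psi_{j-k}   (c_k = 0 for k > q),
using gamma(-m) = gamma(m).
Pure AR (q = 0): c_0 = sigma^2 = 2, c_k = 0 for k >= 1.
Equations for k = 0 and k = 1 (AR order 1):
  gamma(0) = phi_1 gamma(1) + c_0
  gamma(1) = phi_1 gamma(0) + c_1
Substituting the second into the first: gamma(0) (1 - phi_1^2) = c_0 + phi_1 c_1, so
  gamma(0) = c_0 / (1 - phi_1^2) = 2 / (1 - (0.686)^2) = 2 / 0.529404 = 3.777833.
  gamma(1) = phi_1 gamma(0) = (0.686)(3.777833) = 2.591594.
Therefore gamma(1) = 2.5916 (to 4 decimal places).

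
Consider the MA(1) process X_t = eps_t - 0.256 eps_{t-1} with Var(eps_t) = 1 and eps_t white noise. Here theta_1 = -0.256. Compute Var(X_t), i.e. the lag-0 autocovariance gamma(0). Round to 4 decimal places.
\gamma(0) = 1.0655

For an MA(q) process X_t = eps_t + sum_i theta_i eps_{t-i} with
Var(eps_t) = sigma^2, the variance is
  gamma(0) = sigma^2 * (1 + sum_i theta_i^2).
  sum_i theta_i^2 = (-0.256)^2 = 0.065536.
  gamma(0) = 1 * (1 + 0.065536) = 1 * 1.065536 = 1.065536, which rounds to 1.0655.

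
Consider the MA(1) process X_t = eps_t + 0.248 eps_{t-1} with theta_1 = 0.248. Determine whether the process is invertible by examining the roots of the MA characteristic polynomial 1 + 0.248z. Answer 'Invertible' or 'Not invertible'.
\text{Invertible}

The MA(q) characteristic polynomial is P(z) = 1 + 0.248z.
Invertibility requires all roots to lie outside the unit circle, i.e. |z| > 1 for every root.
This is linear in z: 1 + (0.248) z = 0  =>  z = -1/(0.248) = -4.032258,  |z| = 4.032258.
Moduli of all roots: 4.0323.
All moduli strictly greater than 1? Yes.
Verdict: Invertible.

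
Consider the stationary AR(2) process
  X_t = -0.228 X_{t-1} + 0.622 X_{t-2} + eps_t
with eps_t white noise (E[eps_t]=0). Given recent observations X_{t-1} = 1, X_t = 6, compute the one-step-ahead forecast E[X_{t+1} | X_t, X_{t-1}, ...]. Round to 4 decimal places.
E[X_{t+1} \mid \mathcal F_t] = -0.7460

For an AR(p) model X_t = c + sum_i phi_i X_{t-i} + eps_t, the
one-step-ahead conditional mean is
  E[X_{t+1} | X_t, ...] = c + sum_i phi_i X_{t+1-i}.
Substitute known values:
  E[X_{t+1} | ...] = (-0.228) * (6) + (0.622) * (1)
                   = -0.7460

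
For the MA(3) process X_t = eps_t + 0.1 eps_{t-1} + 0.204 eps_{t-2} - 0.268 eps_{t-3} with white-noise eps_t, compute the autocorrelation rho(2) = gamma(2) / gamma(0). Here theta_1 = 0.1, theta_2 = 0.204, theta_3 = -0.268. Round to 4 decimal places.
\rho(2) = 0.1577

For an MA(q) process with theta_0 = 1, the autocovariance is
  gamma(k) = sigma^2 * sum_{i=0..q-k} theta_i * theta_{i+k},
and rho(k) = gamma(k) / gamma(0). Sigma^2 cancels.
  numerator   = (1)*(0.204) + (0.1)*(-0.268) = 0.1772.
  denominator = (1)^2 + (0.1)^2 + (0.204)^2 + (-0.268)^2 = 1.12344.
  rho(2) = 0.1772 / 1.12344 = 0.1577.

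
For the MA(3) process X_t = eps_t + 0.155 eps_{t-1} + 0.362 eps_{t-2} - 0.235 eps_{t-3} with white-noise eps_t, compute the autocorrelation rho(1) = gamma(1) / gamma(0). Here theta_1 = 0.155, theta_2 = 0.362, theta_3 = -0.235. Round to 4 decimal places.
\rho(1) = 0.1041

For an MA(q) process with theta_0 = 1, the autocovariance is
  gamma(k) = sigma^2 * sum_{i=0..q-k} theta_i * theta_{i+k},
and rho(k) = gamma(k) / gamma(0). Sigma^2 cancels.
  numerator   = (1)*(0.155) + (0.155)*(0.362) + (0.362)*(-0.235) = 0.12604.
  denominator = (1)^2 + (0.155)^2 + (0.362)^2 + (-0.235)^2 = 1.210294.
  rho(1) = 0.12604 / 1.210294 = 0.1041.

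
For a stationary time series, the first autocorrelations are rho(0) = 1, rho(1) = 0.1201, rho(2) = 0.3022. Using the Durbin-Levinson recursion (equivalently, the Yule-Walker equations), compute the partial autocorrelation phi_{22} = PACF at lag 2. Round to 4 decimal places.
\phi_{22} = 0.2920

The PACF at lag k is phi_{kk}, the last component of the solution
to the Yule-Walker system G_k phi = r_k where
  (G_k)_{ij} = rho(|i - j|), (r_k)_i = rho(i), i,j = 1..k.
Equivalently, Durbin-Levinson gives phi_{kk} iteratively:
  phi_{11} = rho(1)
  phi_{kk} = [rho(k) - sum_{j=1..k-1} phi_{k-1,j} rho(k-j)]
            / [1 - sum_{j=1..k-1} phi_{k-1,j} rho(j)],
  phi_{k,j} = phi_{k-1,j} - phi_{kk} phi_{k-1,k-j},  j = 1..k-1.
Step k = 1:
  phi_11 = rho(1) = 0.1201.
Step k = 2:
  phi_22 = [rho(2) - phi_11 rho(1)] / [1 - phi_11 rho(1)] = [0.3022 - (0.1201)(0.1201)] / [1 - (0.1201)(0.1201)]
         = 0.28777599 / 0.98557599 = 0.292.
Therefore phi_{22} = 0.2920.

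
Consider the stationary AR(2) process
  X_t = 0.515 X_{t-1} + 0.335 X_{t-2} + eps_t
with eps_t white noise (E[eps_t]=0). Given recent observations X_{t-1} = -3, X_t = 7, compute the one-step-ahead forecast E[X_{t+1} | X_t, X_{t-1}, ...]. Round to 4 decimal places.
E[X_{t+1} \mid \mathcal F_t] = 2.6000

For an AR(p) model X_t = c + sum_i phi_i X_{t-i} + eps_t, the
one-step-ahead conditional mean is
  E[X_{t+1} | X_t, ...] = c + sum_i phi_i X_{t+1-i}.
Substitute known values:
  E[X_{t+1} | ...] = (0.515) * (7) + (0.335) * (-3)
                   = 2.6000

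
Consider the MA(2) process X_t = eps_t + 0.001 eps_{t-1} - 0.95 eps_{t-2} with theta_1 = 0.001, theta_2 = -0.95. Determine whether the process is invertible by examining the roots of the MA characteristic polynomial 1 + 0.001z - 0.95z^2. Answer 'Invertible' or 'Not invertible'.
\text{Invertible}

The MA(q) characteristic polynomial is P(z) = 1 + 0.001z - 0.95z^2.
Invertibility requires all roots to lie outside the unit circle, i.e. |z| > 1 for every root.
Set 1 + (0.001) z + (-0.95) z^2 = 0, i.e. a z^2 + b z + c = 0 with a = -0.95, b = 0.001, c = 1.
Discriminant D = b^2 - 4ac = (0.001)^2 - 4*(-0.95)*1 = 0.000001 - (-3.8) = 3.800001.
D >= 0, so the roots are real: z = (-b +/- sqrt(D)) / (2a) = (-0.001 +/- 1.949359) / (-1.9).
  z_1 = (-0.001 + 1.949359) / (-1.9) = -1.0255,   |z_1| = 1.0255.
  z_2 = (-0.001 - 1.949359) / (-1.9) = 1.0265,   |z_2| = 1.0265.
Moduli of all roots: 1.0255, 1.0265.
All moduli strictly greater than 1? Yes.
Verdict: Invertible.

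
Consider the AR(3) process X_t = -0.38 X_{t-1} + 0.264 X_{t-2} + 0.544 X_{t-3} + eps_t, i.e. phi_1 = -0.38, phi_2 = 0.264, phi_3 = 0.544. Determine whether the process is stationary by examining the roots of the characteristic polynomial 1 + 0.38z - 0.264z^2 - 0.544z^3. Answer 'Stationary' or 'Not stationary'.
\text{Stationary}

The AR(p) characteristic polynomial is P(z) = 1 + 0.38z - 0.264z^2 - 0.544z^3.
Stationarity requires all roots to lie outside the unit circle, i.e. |z| > 1 for every root.
Degree 3: look for a simple real root z0 first, then factor out (1 - z/z0) and solve the remaining quadratic.
Testing z0 = 1.25: P(1.25) = 1 + (0.38)(1.25) + (-0.264)(1.25)^2 + (-0.544)(1.25)^3
  = 1 + (0.475) + (-0.4125) + (-1.0625) = 0.  So z_0 = 1.25 is a root, |z_0| = 1.25.
Divide out the factor (1 - 0.8 z) = (1 - z/z0) (since 1/z0 = 0.8):
  P(z) = (1 - 0.8 z)(1 + (1.18) z + (0.68) z^2)
  [check: z-coef 1.18 - (0.8) = 0.38; z^2-coef 0.68 - (0.8)(1.18) = -0.264; z^3-coef -(0.8)(0.68) = -0.544.]
Remaining roots from the quadratic factor 1 + (1.18) z + (0.68) z^2:
  Set 1 + (1.18) z + (0.68) z^2 = 0, i.e. a z^2 + b z + c = 0 with a = 0.68, b = 1.18, c = 1.
  Discriminant D = b^2 - 4ac = (1.18)^2 - 4*(0.68)*1 = 1.3924 - (2.72) = -1.3276.
  D < 0, so the roots are the complex-conjugate pair z = (-b +/- i sqrt(-D)) / (2a) = -0.8676 +/- 0.8472i.
  For a conjugate pair |z|^2 = z * conj(z) = (product of roots) = c/a = 1/(0.68) = 1.470588, so |z| = sqrt(1.470588) = 1.2127 for both roots.
Moduli of all roots: 1.2500, 1.2127, 1.2127.
All moduli strictly greater than 1? Yes.
Verdict: Stationary.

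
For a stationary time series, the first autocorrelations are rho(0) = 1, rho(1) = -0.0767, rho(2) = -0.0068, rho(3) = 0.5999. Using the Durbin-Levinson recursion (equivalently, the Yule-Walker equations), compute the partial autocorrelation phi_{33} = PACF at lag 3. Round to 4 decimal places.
\phi_{33} = 0.6020

The PACF at lag k is phi_{kk}, the last component of the solution
to the Yule-Walker system G_k phi = r_k where
  (G_k)_{ij} = rho(|i - j|), (r_k)_i = rho(i), i,j = 1..k.
Equivalently, Durbin-Levinson gives phi_{kk} iteratively:
  phi_{11} = rho(1)
  phi_{kk} = [rho(k) - sum_{j=1..k-1} phi_{k-1,j} rho(k-j)]
            / [1 - sum_{j=1..k-1} phi_{k-1,j} rho(j)],
  phi_{k,j} = phi_{k-1,j} - phi_{kk} phi_{k-1,k-j},  j = 1..k-1.
Step k = 1:
  phi_11 = rho(1) = -0.0767.
Step k = 2:
  phi_22 = [rho(2) - phi_11 rho(1)] / [1 - phi_11 rho(1)] = [-0.0068 - (-0.0767)(-0.0767)] / [1 - (-0.0767)(-0.0767)]
         = -0.01268289 / 0.99411711 = -0.012758.
  Update: phi_21 = phi_11 - phi_22 phi_11 = -0.0767 - (-0.012758)(-0.0767) = -0.077679.
Step k = 3:
  phi_33 = [rho(3) - phi_21 rho(2) - phi_22 rho(1)] / [1 - phi_21 rho(1) - phi_22 rho(2)]
    numerator   = 0.5999 - (-0.077679)(-0.0068) - (-0.012758)(-0.0767) = 0.59839325
    denominator = 1 - (-0.077679)(-0.0767) - (-0.012758)(-0.0068) = 0.9939553
  phi_33 = 0.59839325 / 0.9939553 = 0.602.
Therefore phi_{33} = 0.6020.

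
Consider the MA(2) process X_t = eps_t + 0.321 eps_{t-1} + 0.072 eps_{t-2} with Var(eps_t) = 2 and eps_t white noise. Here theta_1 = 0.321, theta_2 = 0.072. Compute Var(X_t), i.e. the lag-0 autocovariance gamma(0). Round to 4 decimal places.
\gamma(0) = 2.2165

For an MA(q) process X_t = eps_t + sum_i theta_i eps_{t-i} with
Var(eps_t) = sigma^2, the variance is
  gamma(0) = sigma^2 * (1 + sum_i theta_i^2).
  sum_i theta_i^2 = (0.321)^2 + (0.072)^2 = 0.103041 + 0.005184 = 0.108225.
  gamma(0) = 2 * (1 + 0.108225) = 2 * 1.108225 = 2.21645, which rounds to 2.2165.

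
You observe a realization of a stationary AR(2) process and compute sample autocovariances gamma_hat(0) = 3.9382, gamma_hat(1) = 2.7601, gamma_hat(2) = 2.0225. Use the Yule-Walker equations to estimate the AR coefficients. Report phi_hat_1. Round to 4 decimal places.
\hat\phi_{1} = 0.6700

The Yule-Walker equations for an AR(p) process read, in matrix form,
  Gamma_p phi = r_p,   with   (Gamma_p)_{ij} = gamma(|i - j|),
                       (r_p)_i = gamma(i),   i,j = 1..p.
Substitute the sample gammas (Toeplitz matrix and right-hand side of size 2):
  Gamma_p = [[3.9382, 2.7601], [2.7601, 3.9382]]
  r_p     = [2.7601, 2.0225]
Written out:
  3.9382 phi_1 + 2.7601 phi_2 = 2.7601
  2.7601 phi_1 + 3.9382 phi_2 = 2.0225
Solve by Cramer's rule:
  det = gamma(0)^2 - gamma(1)^2 = (3.9382)^2 - (2.7601)^2 = 15.50941924 - 7.61815201 = 7.89126723
  phi_hat_1 = [gamma(1) gamma(0) - gamma(1) gamma(2)] / det = [(2.7601)(3.9382) - (2.7601)(2.0225)] / 7.89126723 = 5.28752357 / 7.89126723 = 0.67
  phi_hat_2 = [gamma(0) gamma(2) - gamma(1)^2] / det = [(3.9382)(2.0225) - (2.7601)^2] / 7.89126723 = 0.34685749 / 7.89126723 = 0.044
So phi_hat = [0.6700, 0.0440].
Therefore phi_hat_1 = 0.6700.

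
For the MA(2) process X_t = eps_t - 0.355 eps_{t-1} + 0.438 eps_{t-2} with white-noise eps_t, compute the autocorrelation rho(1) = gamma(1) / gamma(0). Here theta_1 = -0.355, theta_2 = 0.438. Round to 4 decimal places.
\rho(1) = -0.3874

For an MA(q) process with theta_0 = 1, the autocovariance is
  gamma(k) = sigma^2 * sum_{i=0..q-k} theta_i * theta_{i+k},
and rho(k) = gamma(k) / gamma(0). Sigma^2 cancels.
  numerator   = (1)*(-0.355) + (-0.355)*(0.438) = -0.51049.
  denominator = (1)^2 + (-0.355)^2 + (0.438)^2 = 1.317869.
  rho(1) = -0.51049 / 1.317869 = -0.3874.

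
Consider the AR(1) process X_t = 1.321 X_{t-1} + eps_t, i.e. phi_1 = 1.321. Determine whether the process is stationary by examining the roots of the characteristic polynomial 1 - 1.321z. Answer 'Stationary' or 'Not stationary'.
\text{Not stationary}

The AR(p) characteristic polynomial is P(z) = 1 - 1.321z.
Stationarity requires all roots to lie outside the unit circle, i.e. |z| > 1 for every root.
This is linear in z: 1 + (-1.321) z = 0  =>  z = -1/(-1.321) = 0.757002,  |z| = 0.757002.
Moduli of all roots: 0.7570.
All moduli strictly greater than 1? No.
Verdict: Not stationary.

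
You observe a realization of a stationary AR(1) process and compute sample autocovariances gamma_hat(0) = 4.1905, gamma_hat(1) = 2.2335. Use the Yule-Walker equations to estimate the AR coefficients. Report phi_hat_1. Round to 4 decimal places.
\hat\phi_{1} = 0.5330

The Yule-Walker equations for an AR(p) process read, in matrix form,
  Gamma_p phi = r_p,   with   (Gamma_p)_{ij} = gamma(|i - j|),
                       (r_p)_i = gamma(i),   i,j = 1..p.
Substitute the sample gammas (Toeplitz matrix and right-hand side of size 1):
  Gamma_p = [[4.1905]]
  r_p     = [2.2335]
With p = 1 this is the single equation gamma(0) phi_1 = gamma(1):
  phi_hat_1 = gamma(1) / gamma(0) = 2.2335 / 4.1905 = 0.5330.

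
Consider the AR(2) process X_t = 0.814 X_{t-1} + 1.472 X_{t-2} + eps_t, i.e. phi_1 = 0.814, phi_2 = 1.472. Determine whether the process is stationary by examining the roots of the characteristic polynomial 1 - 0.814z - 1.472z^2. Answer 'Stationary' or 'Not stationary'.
\text{Not stationary}

The AR(p) characteristic polynomial is P(z) = 1 - 0.814z - 1.472z^2.
Stationarity requires all roots to lie outside the unit circle, i.e. |z| > 1 for every root.
Set 1 + (-0.814) z + (-1.472) z^2 = 0, i.e. a z^2 + b z + c = 0 with a = -1.472, b = -0.814, c = 1.
Discriminant D = b^2 - 4ac = (-0.814)^2 - 4*(-1.472)*1 = 0.662596 - (-5.888) = 6.550596.
D >= 0, so the roots are real: z = (-b +/- sqrt(D)) / (2a) = (0.814 +/- 2.559413) / (-2.944).
  z_1 = (0.814 + 2.559413) / (-2.944) = -1.1459,   |z_1| = 1.1459.
  z_2 = (0.814 - 2.559413) / (-2.944) = 0.5929,   |z_2| = 0.5929.
Moduli of all roots: 1.1459, 0.5929.
All moduli strictly greater than 1? No.
Verdict: Not stationary.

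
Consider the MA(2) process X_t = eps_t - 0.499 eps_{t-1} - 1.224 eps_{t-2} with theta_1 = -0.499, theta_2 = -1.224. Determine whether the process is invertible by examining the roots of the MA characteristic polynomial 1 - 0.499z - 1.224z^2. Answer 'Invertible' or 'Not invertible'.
\text{Not invertible}

The MA(q) characteristic polynomial is P(z) = 1 - 0.499z - 1.224z^2.
Invertibility requires all roots to lie outside the unit circle, i.e. |z| > 1 for every root.
Set 1 + (-0.499) z + (-1.224) z^2 = 0, i.e. a z^2 + b z + c = 0 with a = -1.224, b = -0.499, c = 1.
Discriminant D = b^2 - 4ac = (-0.499)^2 - 4*(-1.224)*1 = 0.249001 - (-4.896) = 5.145001.
D >= 0, so the roots are real: z = (-b +/- sqrt(D)) / (2a) = (0.499 +/- 2.268259) / (-2.448).
  z_1 = (0.499 + 2.268259) / (-2.448) = -1.1304,   |z_1| = 1.1304.
  z_2 = (0.499 - 2.268259) / (-2.448) = 0.7227,   |z_2| = 0.7227.
Moduli of all roots: 1.1304, 0.7227.
All moduli strictly greater than 1? No.
Verdict: Not invertible.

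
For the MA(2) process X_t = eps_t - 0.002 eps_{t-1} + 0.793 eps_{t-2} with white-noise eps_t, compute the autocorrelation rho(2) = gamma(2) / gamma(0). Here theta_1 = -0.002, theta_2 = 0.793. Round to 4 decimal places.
\rho(2) = 0.4868

For an MA(q) process with theta_0 = 1, the autocovariance is
  gamma(k) = sigma^2 * sum_{i=0..q-k} theta_i * theta_{i+k},
and rho(k) = gamma(k) / gamma(0). Sigma^2 cancels.
  numerator   = (1)*(0.793) = 0.793.
  denominator = (1)^2 + (-0.002)^2 + (0.793)^2 = 1.628853.
  rho(2) = 0.793 / 1.628853 = 0.4868.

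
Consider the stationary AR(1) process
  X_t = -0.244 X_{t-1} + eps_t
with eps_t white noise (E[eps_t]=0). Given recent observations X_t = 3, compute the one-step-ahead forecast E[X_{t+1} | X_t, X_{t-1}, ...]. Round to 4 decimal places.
E[X_{t+1} \mid \mathcal F_t] = -0.7320

For an AR(p) model X_t = c + sum_i phi_i X_{t-i} + eps_t, the
one-step-ahead conditional mean is
  E[X_{t+1} | X_t, ...] = c + sum_i phi_i X_{t+1-i}.
Substitute known values:
  E[X_{t+1} | ...] = (-0.244) * (3)
                   = -0.7320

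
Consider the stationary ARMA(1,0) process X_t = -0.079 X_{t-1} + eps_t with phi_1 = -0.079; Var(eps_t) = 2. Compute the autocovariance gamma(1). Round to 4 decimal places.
\gamma(1) = -0.1590

Multiply the model equation by X_{t-k} and take expectations. With theta_0 = psi_0 = 1 and psi_j the MA(infinity) weights, this gives
  gamma(k) - sum_i phi_i gamma(k-i) = c_k,
  c_k = sigma^2 * sum_{j=k..q} theta_j psi_{j-k}   (c_k = 0 for k > q),
using gamma(-m) = gamma(m).
Pure AR (q = 0): c_0 = sigma^2 = 2, c_k = 0 for k >= 1.
Equations for k = 0 and k = 1 (AR order 1):
  gamma(0) = phi_1 gamma(1) + c_0
  gamma(1) = phi_1 gamma(0) + c_1
Substituting the second into the first: gamma(0) (1 - phi_1^2) = c_0 + phi_1 c_1, so
  gamma(0) = c_0 / (1 - phi_1^2) = 2 / (1 - (-0.079)^2) = 2 / 0.993759 = 2.01256.
  gamma(1) = phi_1 gamma(0) = (-0.079)(2.01256) = -0.158992.
Therefore gamma(1) = -0.1590 (to 4 decimal places).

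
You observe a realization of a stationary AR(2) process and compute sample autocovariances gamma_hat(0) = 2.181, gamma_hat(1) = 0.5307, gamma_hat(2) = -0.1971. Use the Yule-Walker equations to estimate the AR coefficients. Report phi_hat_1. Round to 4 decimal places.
\hat\phi_{1} = 0.2820

The Yule-Walker equations for an AR(p) process read, in matrix form,
  Gamma_p phi = r_p,   with   (Gamma_p)_{ij} = gamma(|i - j|),
                       (r_p)_i = gamma(i),   i,j = 1..p.
Substitute the sample gammas (Toeplitz matrix and right-hand side of size 2):
  Gamma_p = [[2.181, 0.5307], [0.5307, 2.181]]
  r_p     = [0.5307, -0.1971]
Written out:
  2.181 phi_1 + 0.5307 phi_2 = 0.5307
  0.5307 phi_1 + 2.181 phi_2 = -0.1971
Solve by Cramer's rule:
  det = gamma(0)^2 - gamma(1)^2 = (2.181)^2 - (0.5307)^2 = 4.756761 - 0.28164249 = 4.47511851
  phi_hat_1 = [gamma(1) gamma(0) - gamma(1) gamma(2)] / det = [(0.5307)(2.181) - (0.5307)(-0.1971)] / 4.47511851 = 1.26205767 / 4.47511851 = 0.282
  phi_hat_2 = [gamma(0) gamma(2) - gamma(1)^2] / det = [(2.181)(-0.1971) - (0.5307)^2] / 4.47511851 = -0.71151759 / 4.47511851 = -0.159
So phi_hat = [0.2820, -0.1590].
Therefore phi_hat_1 = 0.2820.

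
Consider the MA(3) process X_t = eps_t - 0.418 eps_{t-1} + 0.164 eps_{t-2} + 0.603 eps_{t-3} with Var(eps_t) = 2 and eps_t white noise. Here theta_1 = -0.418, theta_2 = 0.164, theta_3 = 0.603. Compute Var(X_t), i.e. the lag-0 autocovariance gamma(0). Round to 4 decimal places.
\gamma(0) = 3.1305

For an MA(q) process X_t = eps_t + sum_i theta_i eps_{t-i} with
Var(eps_t) = sigma^2, the variance is
  gamma(0) = sigma^2 * (1 + sum_i theta_i^2).
  sum_i theta_i^2 = (-0.418)^2 + (0.164)^2 + (0.603)^2 = 0.174724 + 0.026896 + 0.363609 = 0.565229.
  gamma(0) = 2 * (1 + 0.565229) = 2 * 1.565229 = 3.130458, which rounds to 3.1305.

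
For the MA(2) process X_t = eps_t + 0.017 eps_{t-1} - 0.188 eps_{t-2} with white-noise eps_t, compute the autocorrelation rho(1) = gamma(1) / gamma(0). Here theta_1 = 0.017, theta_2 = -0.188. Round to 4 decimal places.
\rho(1) = 0.0133

For an MA(q) process with theta_0 = 1, the autocovariance is
  gamma(k) = sigma^2 * sum_{i=0..q-k} theta_i * theta_{i+k},
and rho(k) = gamma(k) / gamma(0). Sigma^2 cancels.
  numerator   = (1)*(0.017) + (0.017)*(-0.188) = 0.013804.
  denominator = (1)^2 + (0.017)^2 + (-0.188)^2 = 1.035633.
  rho(1) = 0.013804 / 1.035633 = 0.0133.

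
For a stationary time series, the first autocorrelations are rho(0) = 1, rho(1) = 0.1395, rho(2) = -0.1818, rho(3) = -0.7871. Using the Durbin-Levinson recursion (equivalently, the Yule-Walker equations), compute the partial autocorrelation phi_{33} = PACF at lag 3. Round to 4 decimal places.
\phi_{33} = -0.7750

The PACF at lag k is phi_{kk}, the last component of the solution
to the Yule-Walker system G_k phi = r_k where
  (G_k)_{ij} = rho(|i - j|), (r_k)_i = rho(i), i,j = 1..k.
Equivalently, Durbin-Levinson gives phi_{kk} iteratively:
  phi_{11} = rho(1)
  phi_{kk} = [rho(k) - sum_{j=1..k-1} phi_{k-1,j} rho(k-j)]
            / [1 - sum_{j=1..k-1} phi_{k-1,j} rho(j)],
  phi_{k,j} = phi_{k-1,j} - phi_{kk} phi_{k-1,k-j},  j = 1..k-1.
Step k = 1:
  phi_11 = rho(1) = 0.1395.
Step k = 2:
  phi_22 = [rho(2) - phi_11 rho(1)] / [1 - phi_11 rho(1)] = [-0.1818 - (0.1395)(0.1395)] / [1 - (0.1395)(0.1395)]
         = -0.20126025 / 0.98053975 = -0.205255.
  Update: phi_21 = phi_11 - phi_22 phi_11 = 0.1395 - (-0.205255)(0.1395) = 0.168133.
Step k = 3:
  phi_33 = [rho(3) - phi_21 rho(2) - phi_22 rho(1)] / [1 - phi_21 rho(1) - phi_22 rho(2)]
    numerator   = -0.7871 - (0.168133)(-0.1818) - (-0.205255)(0.1395) = -0.72790041
    denominator = 1 - (0.168133)(0.1395) - (-0.205255)(-0.1818) = 0.93923017
  phi_33 = -0.72790041 / 0.93923017 = -0.775.
Therefore phi_{33} = -0.7750.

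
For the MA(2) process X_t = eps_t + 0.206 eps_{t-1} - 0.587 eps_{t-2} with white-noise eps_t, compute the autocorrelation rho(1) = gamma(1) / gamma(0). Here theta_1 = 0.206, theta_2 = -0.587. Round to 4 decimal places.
\rho(1) = 0.0613

For an MA(q) process with theta_0 = 1, the autocovariance is
  gamma(k) = sigma^2 * sum_{i=0..q-k} theta_i * theta_{i+k},
and rho(k) = gamma(k) / gamma(0). Sigma^2 cancels.
  numerator   = (1)*(0.206) + (0.206)*(-0.587) = 0.085078.
  denominator = (1)^2 + (0.206)^2 + (-0.587)^2 = 1.387005.
  rho(1) = 0.085078 / 1.387005 = 0.0613.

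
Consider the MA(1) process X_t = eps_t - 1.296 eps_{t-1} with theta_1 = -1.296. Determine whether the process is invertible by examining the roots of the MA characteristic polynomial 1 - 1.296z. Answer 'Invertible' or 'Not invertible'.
\text{Not invertible}

The MA(q) characteristic polynomial is P(z) = 1 - 1.296z.
Invertibility requires all roots to lie outside the unit circle, i.e. |z| > 1 for every root.
This is linear in z: 1 + (-1.296) z = 0  =>  z = -1/(-1.296) = 0.771605,  |z| = 0.771605.
Moduli of all roots: 0.7716.
All moduli strictly greater than 1? No.
Verdict: Not invertible.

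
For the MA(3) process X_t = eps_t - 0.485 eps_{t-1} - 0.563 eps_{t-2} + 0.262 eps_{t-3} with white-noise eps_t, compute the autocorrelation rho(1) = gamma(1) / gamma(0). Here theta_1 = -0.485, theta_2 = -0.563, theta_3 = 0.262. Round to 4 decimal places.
\rho(1) = -0.2218

For an MA(q) process with theta_0 = 1, the autocovariance is
  gamma(k) = sigma^2 * sum_{i=0..q-k} theta_i * theta_{i+k},
and rho(k) = gamma(k) / gamma(0). Sigma^2 cancels.
  numerator   = (1)*(-0.485) + (-0.485)*(-0.563) + (-0.563)*(0.262) = -0.359451.
  denominator = (1)^2 + (-0.485)^2 + (-0.563)^2 + (0.262)^2 = 1.620838.
  rho(1) = -0.359451 / 1.620838 = -0.2218.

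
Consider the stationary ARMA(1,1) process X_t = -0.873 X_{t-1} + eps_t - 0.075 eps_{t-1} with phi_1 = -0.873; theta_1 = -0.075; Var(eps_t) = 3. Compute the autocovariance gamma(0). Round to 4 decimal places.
\gamma(0) = 14.3343

Multiply the model equation by X_{t-k} and take expectations. With theta_0 = psi_0 = 1 and psi_j the MA(infinity) weights, this gives
  gamma(k) - sum_i phi_i gamma(k-i) = c_k,
  c_k = sigma^2 * sum_{j=k..q} theta_j psi_{j-k}   (c_k = 0 for k > q),
using gamma(-m) = gamma(m).
psi-weights needed (psi_j = theta_j + sum_i phi_i psi_{j-i}):
  psi_1 = theta_1 + phi_1 = -0.075 + (-0.873) = -0.948
Right-hand sides:
  c_0 = sigma^2 (1 + theta_1 psi_1) = 3 * (1 + (-0.075)(-0.948)) = 3 * 1.0711 = 3.2133
  c_1 = sigma^2 theta_1 = 3 * (-0.075) = -0.225
  c_2 = 0
Equations for k = 0 and k = 1 (AR order 1):
  gamma(0) = phi_1 gamma(1) + c_0
  gamma(1) = phi_1 gamma(0) + c_1
Substituting the second into the first: gamma(0) (1 - phi_1^2) = c_0 + phi_1 c_1, so
  gamma(0) = (c_0 + phi_1 c_1) / (1 - phi_1^2) = (3.2133 + (-0.873)(-0.225)) / (1 - (-0.873)^2) = 3.409725 / 0.237871 = 14.334345.
Therefore gamma(0) = 14.3343 (to 4 decimal places).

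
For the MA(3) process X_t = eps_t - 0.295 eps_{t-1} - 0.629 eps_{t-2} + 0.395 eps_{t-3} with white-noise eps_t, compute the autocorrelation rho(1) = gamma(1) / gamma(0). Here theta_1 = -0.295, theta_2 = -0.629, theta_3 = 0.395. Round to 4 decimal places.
\rho(1) = -0.2184

For an MA(q) process with theta_0 = 1, the autocovariance is
  gamma(k) = sigma^2 * sum_{i=0..q-k} theta_i * theta_{i+k},
and rho(k) = gamma(k) / gamma(0). Sigma^2 cancels.
  numerator   = (1)*(-0.295) + (-0.295)*(-0.629) + (-0.629)*(0.395) = -0.3579.
  denominator = (1)^2 + (-0.295)^2 + (-0.629)^2 + (0.395)^2 = 1.638691.
  rho(1) = -0.3579 / 1.638691 = -0.2184.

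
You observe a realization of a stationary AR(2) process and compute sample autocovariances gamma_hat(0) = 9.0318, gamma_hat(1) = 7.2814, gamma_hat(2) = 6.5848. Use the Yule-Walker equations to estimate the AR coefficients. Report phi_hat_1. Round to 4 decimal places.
\hat\phi_{1} = 0.6240

The Yule-Walker equations for an AR(p) process read, in matrix form,
  Gamma_p phi = r_p,   with   (Gamma_p)_{ij} = gamma(|i - j|),
                       (r_p)_i = gamma(i),   i,j = 1..p.
Substitute the sample gammas (Toeplitz matrix and right-hand side of size 2):
  Gamma_p = [[9.0318, 7.2814], [7.2814, 9.0318]]
  r_p     = [7.2814, 6.5848]
Written out:
  9.0318 phi_1 + 7.2814 phi_2 = 7.2814
  7.2814 phi_1 + 9.0318 phi_2 = 6.5848
Solve by Cramer's rule:
  det = gamma(0)^2 - gamma(1)^2 = (9.0318)^2 - (7.2814)^2 = 81.57341124 - 53.01878596 = 28.55462528
  phi_hat_1 = [gamma(1) gamma(0) - gamma(1) gamma(2)] / det = [(7.2814)(9.0318) - (7.2814)(6.5848)] / 28.55462528 = 17.8175858 / 28.55462528 = 0.624
  phi_hat_2 = [gamma(0) gamma(2) - gamma(1)^2] / det = [(9.0318)(6.5848) - (7.2814)^2] / 28.55462528 = 6.45381068 / 28.55462528 = 0.226
So phi_hat = [0.6240, 0.2260].
Therefore phi_hat_1 = 0.6240.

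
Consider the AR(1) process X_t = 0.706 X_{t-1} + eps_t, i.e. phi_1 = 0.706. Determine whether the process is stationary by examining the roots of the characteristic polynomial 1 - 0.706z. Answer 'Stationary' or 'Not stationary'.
\text{Stationary}

The AR(p) characteristic polynomial is P(z) = 1 - 0.706z.
Stationarity requires all roots to lie outside the unit circle, i.e. |z| > 1 for every root.
This is linear in z: 1 + (-0.706) z = 0  =>  z = -1/(-0.706) = 1.416431,  |z| = 1.416431.
Moduli of all roots: 1.4164.
All moduli strictly greater than 1? Yes.
Verdict: Stationary.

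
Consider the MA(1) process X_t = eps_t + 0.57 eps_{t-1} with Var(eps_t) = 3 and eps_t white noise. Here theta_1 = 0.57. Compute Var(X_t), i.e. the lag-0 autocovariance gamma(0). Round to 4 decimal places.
\gamma(0) = 3.9747

For an MA(q) process X_t = eps_t + sum_i theta_i eps_{t-i} with
Var(eps_t) = sigma^2, the variance is
  gamma(0) = sigma^2 * (1 + sum_i theta_i^2).
  sum_i theta_i^2 = (0.57)^2 = 0.3249.
  gamma(0) = 3 * (1 + 0.3249) = 3 * 1.3249 = 3.9747.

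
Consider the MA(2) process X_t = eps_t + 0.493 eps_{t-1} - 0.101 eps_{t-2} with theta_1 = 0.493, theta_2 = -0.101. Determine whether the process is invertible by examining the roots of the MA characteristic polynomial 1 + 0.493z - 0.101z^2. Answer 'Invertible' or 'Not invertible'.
\text{Invertible}

The MA(q) characteristic polynomial is P(z) = 1 + 0.493z - 0.101z^2.
Invertibility requires all roots to lie outside the unit circle, i.e. |z| > 1 for every root.
Set 1 + (0.493) z + (-0.101) z^2 = 0, i.e. a z^2 + b z + c = 0 with a = -0.101, b = 0.493, c = 1.
Discriminant D = b^2 - 4ac = (0.493)^2 - 4*(-0.101)*1 = 0.243049 - (-0.404) = 0.647049.
D >= 0, so the roots are real: z = (-b +/- sqrt(D)) / (2a) = (-0.493 +/- 0.804394) / (-0.202).
  z_1 = (-0.493 + 0.804394) / (-0.202) = -1.5416,   |z_1| = 1.5416.
  z_2 = (-0.493 - 0.804394) / (-0.202) = 6.4227,   |z_2| = 6.4227.
Moduli of all roots: 1.5416, 6.4227.
All moduli strictly greater than 1? Yes.
Verdict: Invertible.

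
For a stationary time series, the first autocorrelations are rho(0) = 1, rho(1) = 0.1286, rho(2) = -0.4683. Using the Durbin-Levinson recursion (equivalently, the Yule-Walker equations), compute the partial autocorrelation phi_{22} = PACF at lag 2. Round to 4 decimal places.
\phi_{22} = -0.4930

The PACF at lag k is phi_{kk}, the last component of the solution
to the Yule-Walker system G_k phi = r_k where
  (G_k)_{ij} = rho(|i - j|), (r_k)_i = rho(i), i,j = 1..k.
Equivalently, Durbin-Levinson gives phi_{kk} iteratively:
  phi_{11} = rho(1)
  phi_{kk} = [rho(k) - sum_{j=1..k-1} phi_{k-1,j} rho(k-j)]
            / [1 - sum_{j=1..k-1} phi_{k-1,j} rho(j)],
  phi_{k,j} = phi_{k-1,j} - phi_{kk} phi_{k-1,k-j},  j = 1..k-1.
Step k = 1:
  phi_11 = rho(1) = 0.1286.
Step k = 2:
  phi_22 = [rho(2) - phi_11 rho(1)] / [1 - phi_11 rho(1)] = [-0.4683 - (0.1286)(0.1286)] / [1 - (0.1286)(0.1286)]
         = -0.48483796 / 0.98346204 = -0.493.
Therefore phi_{22} = -0.4930.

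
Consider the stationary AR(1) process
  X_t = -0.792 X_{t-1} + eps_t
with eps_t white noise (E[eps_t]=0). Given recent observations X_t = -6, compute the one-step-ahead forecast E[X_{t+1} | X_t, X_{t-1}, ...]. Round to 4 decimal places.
E[X_{t+1} \mid \mathcal F_t] = 4.7520

For an AR(p) model X_t = c + sum_i phi_i X_{t-i} + eps_t, the
one-step-ahead conditional mean is
  E[X_{t+1} | X_t, ...] = c + sum_i phi_i X_{t+1-i}.
Substitute known values:
  E[X_{t+1} | ...] = (-0.792) * (-6)
                   = 4.7520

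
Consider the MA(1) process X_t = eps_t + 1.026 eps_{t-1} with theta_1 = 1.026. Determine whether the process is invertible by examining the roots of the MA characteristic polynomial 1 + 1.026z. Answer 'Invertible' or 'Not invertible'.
\text{Not invertible}

The MA(q) characteristic polynomial is P(z) = 1 + 1.026z.
Invertibility requires all roots to lie outside the unit circle, i.e. |z| > 1 for every root.
This is linear in z: 1 + (1.026) z = 0  =>  z = -1/(1.026) = -0.974659,  |z| = 0.974659.
Moduli of all roots: 0.9747.
All moduli strictly greater than 1? No.
Verdict: Not invertible.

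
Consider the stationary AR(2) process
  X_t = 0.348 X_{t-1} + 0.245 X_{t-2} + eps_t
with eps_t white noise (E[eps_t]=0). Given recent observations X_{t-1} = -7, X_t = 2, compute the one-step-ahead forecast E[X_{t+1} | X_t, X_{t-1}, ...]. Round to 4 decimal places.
E[X_{t+1} \mid \mathcal F_t] = -1.0190

For an AR(p) model X_t = c + sum_i phi_i X_{t-i} + eps_t, the
one-step-ahead conditional mean is
  E[X_{t+1} | X_t, ...] = c + sum_i phi_i X_{t+1-i}.
Substitute known values:
  E[X_{t+1} | ...] = (0.348) * (2) + (0.245) * (-7)
                   = -1.0190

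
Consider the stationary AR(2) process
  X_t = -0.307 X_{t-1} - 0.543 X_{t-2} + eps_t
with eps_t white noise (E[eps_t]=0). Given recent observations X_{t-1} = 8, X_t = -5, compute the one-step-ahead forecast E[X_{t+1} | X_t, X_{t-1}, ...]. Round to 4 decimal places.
E[X_{t+1} \mid \mathcal F_t] = -2.8090

For an AR(p) model X_t = c + sum_i phi_i X_{t-i} + eps_t, the
one-step-ahead conditional mean is
  E[X_{t+1} | X_t, ...] = c + sum_i phi_i X_{t+1-i}.
Substitute known values:
  E[X_{t+1} | ...] = (-0.307) * (-5) + (-0.543) * (8)
                   = -2.8090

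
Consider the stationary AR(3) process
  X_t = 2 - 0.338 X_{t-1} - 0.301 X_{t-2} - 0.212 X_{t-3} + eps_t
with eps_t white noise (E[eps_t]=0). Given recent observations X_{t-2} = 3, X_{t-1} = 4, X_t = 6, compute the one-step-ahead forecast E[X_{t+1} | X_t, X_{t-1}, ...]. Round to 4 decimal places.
E[X_{t+1} \mid \mathcal F_t] = -1.8680

For an AR(p) model X_t = c + sum_i phi_i X_{t-i} + eps_t, the
one-step-ahead conditional mean is
  E[X_{t+1} | X_t, ...] = c + sum_i phi_i X_{t+1-i}.
Substitute known values:
  E[X_{t+1} | ...] = 2 + (-0.338) * (6) + (-0.301) * (4) + (-0.212) * (3)
                   = -1.8680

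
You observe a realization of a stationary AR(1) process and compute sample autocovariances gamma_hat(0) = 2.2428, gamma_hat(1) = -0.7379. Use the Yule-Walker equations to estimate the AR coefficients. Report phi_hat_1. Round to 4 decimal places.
\hat\phi_{1} = -0.3290

The Yule-Walker equations for an AR(p) process read, in matrix form,
  Gamma_p phi = r_p,   with   (Gamma_p)_{ij} = gamma(|i - j|),
                       (r_p)_i = gamma(i),   i,j = 1..p.
Substitute the sample gammas (Toeplitz matrix and right-hand side of size 1):
  Gamma_p = [[2.2428]]
  r_p     = [-0.7379]
With p = 1 this is the single equation gamma(0) phi_1 = gamma(1):
  phi_hat_1 = gamma(1) / gamma(0) = -0.7379 / 2.2428 = -0.3290.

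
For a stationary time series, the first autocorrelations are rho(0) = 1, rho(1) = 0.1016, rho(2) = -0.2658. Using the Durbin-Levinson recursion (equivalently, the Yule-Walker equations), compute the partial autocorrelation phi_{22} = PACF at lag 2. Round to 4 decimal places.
\phi_{22} = -0.2790

The PACF at lag k is phi_{kk}, the last component of the solution
to the Yule-Walker system G_k phi = r_k where
  (G_k)_{ij} = rho(|i - j|), (r_k)_i = rho(i), i,j = 1..k.
Equivalently, Durbin-Levinson gives phi_{kk} iteratively:
  phi_{11} = rho(1)
  phi_{kk} = [rho(k) - sum_{j=1..k-1} phi_{k-1,j} rho(k-j)]
            / [1 - sum_{j=1..k-1} phi_{k-1,j} rho(j)],
  phi_{k,j} = phi_{k-1,j} - phi_{kk} phi_{k-1,k-j},  j = 1..k-1.
Step k = 1:
  phi_11 = rho(1) = 0.1016.
Step k = 2:
  phi_22 = [rho(2) - phi_11 rho(1)] / [1 - phi_11 rho(1)] = [-0.2658 - (0.1016)(0.1016)] / [1 - (0.1016)(0.1016)]
         = -0.27612256 / 0.98967744 = -0.279.
Therefore phi_{22} = -0.2790.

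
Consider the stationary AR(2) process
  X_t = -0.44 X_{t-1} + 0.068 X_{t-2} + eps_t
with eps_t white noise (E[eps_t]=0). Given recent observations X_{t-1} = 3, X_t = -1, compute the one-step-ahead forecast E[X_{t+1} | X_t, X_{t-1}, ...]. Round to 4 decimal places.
E[X_{t+1} \mid \mathcal F_t] = 0.6440

For an AR(p) model X_t = c + sum_i phi_i X_{t-i} + eps_t, the
one-step-ahead conditional mean is
  E[X_{t+1} | X_t, ...] = c + sum_i phi_i X_{t+1-i}.
Substitute known values:
  E[X_{t+1} | ...] = (-0.44) * (-1) + (0.068) * (3)
                   = 0.6440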